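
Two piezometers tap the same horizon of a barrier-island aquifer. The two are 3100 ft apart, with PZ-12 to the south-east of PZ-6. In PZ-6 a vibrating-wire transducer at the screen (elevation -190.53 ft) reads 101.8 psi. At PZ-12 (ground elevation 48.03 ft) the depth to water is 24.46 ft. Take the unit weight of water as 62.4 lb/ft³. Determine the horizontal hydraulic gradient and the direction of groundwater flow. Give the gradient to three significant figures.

Pressure head at PZ-6: ψ = 144·P/γ = 144 × 101.8 / 62.4 = 234.92 ft.
Total head at PZ-6: h = z + ψ = -190.53 + 234.92 = 44.39 ft.
Total head at PZ-12: h = 48.03 − 24.46 = 23.57 ft.
Head difference: h(PZ-6) − h(PZ-12) = 44.39 − 23.57 = 20.82 ft.
Hydraulic gradient: i = |Δh| / L = 20.82 / 3100 = 0.00672.
Flow is from higher to lower head: from PZ-6 toward PZ-12, i.e. toward the south-east.

i ≈ 0.00672; groundwater flows toward the south-east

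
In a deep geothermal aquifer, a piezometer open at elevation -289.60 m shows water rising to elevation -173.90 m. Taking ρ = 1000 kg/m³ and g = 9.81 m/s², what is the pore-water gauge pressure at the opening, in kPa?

Pressure head ψ = h − z = -173.90 − (-289.60) = 115.70 m.
P = ρgψ = 1000 × 9.81 × 115.70 = 1135017 Pa ≈ 1140 kPa.

P ≈ 1140 kPa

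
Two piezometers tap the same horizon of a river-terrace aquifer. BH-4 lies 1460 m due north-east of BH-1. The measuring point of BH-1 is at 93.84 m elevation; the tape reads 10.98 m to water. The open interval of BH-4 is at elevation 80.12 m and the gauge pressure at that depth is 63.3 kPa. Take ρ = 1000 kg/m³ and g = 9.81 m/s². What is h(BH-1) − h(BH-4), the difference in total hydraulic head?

Total head at BH-1: h = 93.84 − 10.98 = 82.86 m.
Pressure head at BH-4: ψ = P/(ρg) = 63.3×1000 / (1000 × 9.81) = 6.45 m.
Total head at BH-4: h = z + ψ = 80.12 + 6.45 = 86.57 m.
Head difference: h(BH-1) − h(BH-4) = 82.86 − 86.57 = -3.71 m.

Δh ≈ -3.71 m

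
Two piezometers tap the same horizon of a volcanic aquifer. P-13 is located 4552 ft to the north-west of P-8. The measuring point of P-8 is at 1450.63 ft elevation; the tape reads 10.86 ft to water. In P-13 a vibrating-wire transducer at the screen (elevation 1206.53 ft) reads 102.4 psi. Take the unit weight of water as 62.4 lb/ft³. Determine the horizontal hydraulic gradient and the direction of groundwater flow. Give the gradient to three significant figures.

i ≈ 0.000674; groundwater flows toward the south-east

Total head at P-8: h = 1450.63 − 10.86 = 1439.77 ft.
Pressure head at P-13: ψ = 144·P/γ = 144 × 102.4 / 62.4 = 236.31 ft.
Total head at P-13: h = z + ψ = 1206.53 + 236.31 = 1442.84 ft.
Head difference: h(P-8) − h(P-13) = 1439.77 − 1442.84 = -3.07 ft.
Hydraulic gradient: i = |Δh| / L = 3.07 / 4552 = 0.000674.
Flow is from higher to lower head: from P-13 toward P-8, i.e. toward the south-east.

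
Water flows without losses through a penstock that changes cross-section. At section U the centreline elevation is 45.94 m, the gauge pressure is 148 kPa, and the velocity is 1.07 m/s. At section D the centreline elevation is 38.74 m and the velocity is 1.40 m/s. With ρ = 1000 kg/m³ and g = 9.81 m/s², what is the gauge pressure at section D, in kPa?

P₂ ≈ 218 kPa

Pressure head at U: ψ₁ = P₁/(ρg) = 148×1000 / (1000 × 9.81) = 15.09 m.
Velocity heads: v₁²/2g = 1.07²/19.62 = 0.058 m; v₂²/2g = 1.40²/19.62 = 0.100 m.
Total head H = z₁ + ψ₁ + v₁²/2g = 45.94 + 15.09 + 0.058 = 61.09 m.
ψ₂ = H − z₂ − v₂²/2g = 61.09 − 38.74 − 0.100 = 22.25 m.
P₂ = ρgψ₂ = 1000 × 9.81 × 22.25 ≈ 218 kPa.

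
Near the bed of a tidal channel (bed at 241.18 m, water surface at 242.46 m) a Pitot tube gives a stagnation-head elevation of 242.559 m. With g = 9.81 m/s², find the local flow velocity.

v ≈ 1.39 m/s

Near the bed, under hydrostatic conditions, the piezometric head (z + ψ) equals the free-surface elevation, 242.46 m.
Velocity head = total − piezometric = 242.559 − 242.46 = 0.099 m.
v = √(2g·h_v) = √(2 × 9.81 × 0.099) = 1.39 m/s.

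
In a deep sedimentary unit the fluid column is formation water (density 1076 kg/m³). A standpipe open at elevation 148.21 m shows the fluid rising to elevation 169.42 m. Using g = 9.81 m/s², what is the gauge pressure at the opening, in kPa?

P ≈ 224 kPa

Pressure head ψ = h − z = 169.42 − 148.21 = 21.21 m.
P = ρgψ = 1076 × 9.81 × 21.21 = 223883 Pa ≈ 224 kPa.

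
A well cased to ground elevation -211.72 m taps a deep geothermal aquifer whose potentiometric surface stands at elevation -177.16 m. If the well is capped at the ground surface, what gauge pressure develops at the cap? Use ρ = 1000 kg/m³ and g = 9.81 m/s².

P ≈ 339 kPa

Head above the cap: Δh = -177.16 − (-211.72) = 34.56 m.
P = ρgΔh = 1000 × 9.81 × 34.56 = 339034 Pa ≈ 339 kPa.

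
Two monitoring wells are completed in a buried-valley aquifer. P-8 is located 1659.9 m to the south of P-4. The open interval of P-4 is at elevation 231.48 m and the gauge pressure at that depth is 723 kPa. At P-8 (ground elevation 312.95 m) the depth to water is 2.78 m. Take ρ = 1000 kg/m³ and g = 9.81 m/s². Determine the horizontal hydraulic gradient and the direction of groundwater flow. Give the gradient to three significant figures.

i ≈ 0.00301; groundwater flows toward the north

Pressure head at P-4: ψ = P/(ρg) = 723×1000 / (1000 × 9.81) = 73.70 m.
Total head at P-4: h = z + ψ = 231.48 + 73.70 = 305.18 m.
Total head at P-8: h = 312.95 − 2.78 = 310.17 m.
Head difference: h(P-4) − h(P-8) = 305.18 − 310.17 = -4.99 m.
Hydraulic gradient: i = |Δh| / L = 4.99 / 1659.9 = 0.00301.
Flow is from higher to lower head: from P-8 toward P-4, i.e. toward the north.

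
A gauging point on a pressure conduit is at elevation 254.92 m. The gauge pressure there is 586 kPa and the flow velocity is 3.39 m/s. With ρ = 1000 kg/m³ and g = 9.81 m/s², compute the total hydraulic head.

Pressure head ψ = P/(ρg) = 586×1000 / (1000 × 9.81) = 59.73 m.
Velocity head = v²/(2g) = 3.39² / (2 × 9.81) = 0.586 m.
h = z + ψ + v²/(2g) = 254.92 + 59.73 + 0.586 = 315.24 m.

h ≈ 315.24 m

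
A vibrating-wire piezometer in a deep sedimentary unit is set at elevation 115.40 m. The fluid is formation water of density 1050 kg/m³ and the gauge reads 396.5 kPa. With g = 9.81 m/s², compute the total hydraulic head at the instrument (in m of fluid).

h ≈ 153.89 m

ψ = P/(ρg) = 396.5×1000 / (1050 × 9.81) = 38.49 m.
h = z + ψ = 115.40 + 38.49 = 153.89 m.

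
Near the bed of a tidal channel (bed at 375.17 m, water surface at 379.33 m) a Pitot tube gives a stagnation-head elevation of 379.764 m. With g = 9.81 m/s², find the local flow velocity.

Near the bed, under hydrostatic conditions, the piezometric head (z + ψ) equals the free-surface elevation, 379.33 m.
Velocity head = total − piezometric = 379.764 − 379.33 = 0.434 m.
v = √(2g·h_v) = √(2 × 9.81 × 0.434) = 2.92 m/s.

v ≈ 2.92 m/s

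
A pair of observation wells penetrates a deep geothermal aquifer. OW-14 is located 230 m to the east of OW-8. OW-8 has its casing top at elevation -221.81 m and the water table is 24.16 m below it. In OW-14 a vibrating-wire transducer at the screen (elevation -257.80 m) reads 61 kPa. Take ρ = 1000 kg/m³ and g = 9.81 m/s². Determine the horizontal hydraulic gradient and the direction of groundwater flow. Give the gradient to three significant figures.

Total head at OW-8: h = -221.81 − 24.16 = -245.97 m.
Pressure head at OW-14: ψ = P/(ρg) = 61×1000 / (1000 × 9.81) = 6.22 m.
Total head at OW-14: h = z + ψ = -257.80 + 6.22 = -251.58 m.
Head difference: h(OW-8) − h(OW-14) = -245.97 − (-251.58) = 5.61 m.
Hydraulic gradient: i = |Δh| / L = 5.61 / 230 = 0.0244.
Flow is from higher to lower head: from OW-8 toward OW-14, i.e. toward the east.

i ≈ 0.0244; groundwater flows toward the east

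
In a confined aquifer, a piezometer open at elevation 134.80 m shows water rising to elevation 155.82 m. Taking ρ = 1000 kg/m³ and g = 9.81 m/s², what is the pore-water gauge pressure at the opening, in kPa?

Pressure head ψ = h − z = 155.82 − 134.80 = 21.02 m.
P = ρgψ = 1000 × 9.81 × 21.02 = 206206 Pa ≈ 206 kPa.

P ≈ 206 kPa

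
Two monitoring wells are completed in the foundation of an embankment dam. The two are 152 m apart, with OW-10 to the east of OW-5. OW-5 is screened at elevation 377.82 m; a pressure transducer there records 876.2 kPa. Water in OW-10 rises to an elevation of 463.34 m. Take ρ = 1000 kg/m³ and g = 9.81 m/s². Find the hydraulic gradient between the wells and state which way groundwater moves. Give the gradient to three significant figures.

i ≈ 0.0250; groundwater flows toward the east

Pressure head at OW-5: ψ = P/(ρg) = 876.2×1000 / (1000 × 9.81) = 89.32 m.
Total head at OW-5: h = z + ψ = 377.82 + 89.32 = 467.14 m.
Total head at OW-10: h = 463.34 m (water level in the piezometer is the total head).
Head difference: h(OW-5) − h(OW-10) = 467.14 − 463.34 = 3.80 m.
Hydraulic gradient: i = |Δh| / L = 3.80 / 152 = 0.0250.
Flow is from higher to lower head: from OW-5 toward OW-10, i.e. toward the east.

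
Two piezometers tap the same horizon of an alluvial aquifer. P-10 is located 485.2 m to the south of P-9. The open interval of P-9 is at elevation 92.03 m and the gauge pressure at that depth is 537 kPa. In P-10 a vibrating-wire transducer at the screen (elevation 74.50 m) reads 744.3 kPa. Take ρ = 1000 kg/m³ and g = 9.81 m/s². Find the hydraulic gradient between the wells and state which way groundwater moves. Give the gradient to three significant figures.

i ≈ 0.00742; groundwater flows toward the north

Pressure head at P-9: ψ = P/(ρg) = 537×1000 / (1000 × 9.81) = 54.74 m.
Total head at P-9: h = z + ψ = 92.03 + 54.74 = 146.77 m.
Pressure head at P-10: ψ = P/(ρg) = 744.3×1000 / (1000 × 9.81) = 75.87 m.
Total head at P-10: h = z + ψ = 74.50 + 75.87 = 150.37 m.
Head difference: h(P-9) − h(P-10) = 146.77 − 150.37 = -3.60 m.
Hydraulic gradient: i = |Δh| / L = 3.60 / 485.2 = 0.00742.
Flow is from higher to lower head: from P-10 toward P-9, i.e. toward the north.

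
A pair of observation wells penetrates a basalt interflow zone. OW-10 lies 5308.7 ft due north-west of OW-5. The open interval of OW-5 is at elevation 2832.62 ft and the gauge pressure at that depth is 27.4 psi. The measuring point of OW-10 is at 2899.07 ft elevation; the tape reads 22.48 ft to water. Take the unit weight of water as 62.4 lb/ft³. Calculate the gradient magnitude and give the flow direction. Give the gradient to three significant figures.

Pressure head at OW-5: ψ = 144·P/γ = 144 × 27.4 / 62.4 = 63.23 ft.
Total head at OW-5: h = z + ψ = 2832.62 + 63.23 = 2895.85 ft.
Total head at OW-10: h = 2899.07 − 22.48 = 2876.59 ft.
Head difference: h(OW-5) − h(OW-10) = 2895.85 − 2876.59 = 19.26 ft.
Hydraulic gradient: i = |Δh| / L = 19.26 / 5308.7 = 0.00363.
Flow is from higher to lower head: from OW-5 toward OW-10, i.e. toward the north-west.

i ≈ 0.00363; groundwater flows toward the north-west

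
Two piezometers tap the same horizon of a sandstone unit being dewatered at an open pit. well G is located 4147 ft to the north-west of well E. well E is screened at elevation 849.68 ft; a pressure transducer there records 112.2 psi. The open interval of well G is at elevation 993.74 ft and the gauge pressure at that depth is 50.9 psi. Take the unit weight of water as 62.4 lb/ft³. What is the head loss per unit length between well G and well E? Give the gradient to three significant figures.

Pressure head at well E: ψ = 144·P/γ = 144 × 112.2 / 62.4 = 258.92 ft.
Total head at well E: h = z + ψ = 849.68 + 258.92 = 1108.60 ft.
Pressure head at well G: ψ = 144·P/γ = 144 × 50.9 / 62.4 = 117.46 ft.
Total head at well G: h = z + ψ = 993.74 + 117.46 = 1111.20 ft.
Head difference: h(well E) − h(well G) = 1108.60 − 1111.20 = -2.60 ft.
Hydraulic gradient: i = |Δh| / L = 2.60 / 4147 = 0.000627.

i ≈ 0.000627 ft/ft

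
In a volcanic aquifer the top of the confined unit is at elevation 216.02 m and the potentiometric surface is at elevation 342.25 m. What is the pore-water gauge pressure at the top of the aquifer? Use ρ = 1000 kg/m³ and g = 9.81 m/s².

Pressure head at the aquifer top: ψ = h − z = 342.25 − 216.02 = 126.23 m.
P = ρgψ = 1000 × 9.81 × 126.23 = 1238316 Pa ≈ 1240 kPa.

P ≈ 1240 kPa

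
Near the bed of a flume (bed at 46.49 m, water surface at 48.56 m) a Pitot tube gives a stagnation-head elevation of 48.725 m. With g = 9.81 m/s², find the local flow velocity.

v ≈ 1.80 m/s

Near the bed, under hydrostatic conditions, the piezometric head (z + ψ) equals the free-surface elevation, 48.56 m.
Velocity head = total − piezometric = 48.725 − 48.56 = 0.165 m.
v = √(2g·h_v) = √(2 × 9.81 × 0.165) = 1.80 m/s.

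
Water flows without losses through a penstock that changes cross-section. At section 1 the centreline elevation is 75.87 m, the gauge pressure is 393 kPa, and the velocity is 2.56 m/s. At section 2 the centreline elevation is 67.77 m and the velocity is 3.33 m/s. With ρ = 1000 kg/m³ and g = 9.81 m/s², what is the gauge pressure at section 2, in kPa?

P₂ ≈ 470 kPa

Pressure head at 1: ψ₁ = P₁/(ρg) = 393×1000 / (1000 × 9.81) = 40.06 m.
Velocity heads: v₁²/2g = 2.56²/19.62 = 0.334 m; v₂²/2g = 3.33²/19.62 = 0.565 m.
Total head H = z₁ + ψ₁ + v₁²/2g = 75.87 + 40.06 + 0.334 = 116.26 m.
ψ₂ = H − z₂ − v₂²/2g = 116.26 − 67.77 − 0.565 = 47.93 m.
P₂ = ρgψ₂ = 1000 × 9.81 × 47.93 ≈ 470 kPa.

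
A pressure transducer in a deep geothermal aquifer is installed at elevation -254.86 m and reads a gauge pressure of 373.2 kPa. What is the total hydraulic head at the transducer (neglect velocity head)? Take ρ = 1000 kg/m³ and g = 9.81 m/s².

ψ = P/(ρg) = 373.2×1000 / (1000 × 9.81) = 38.04 m.
h = z + ψ = -254.86 + 38.04 = -216.82 m.

h ≈ -216.82 m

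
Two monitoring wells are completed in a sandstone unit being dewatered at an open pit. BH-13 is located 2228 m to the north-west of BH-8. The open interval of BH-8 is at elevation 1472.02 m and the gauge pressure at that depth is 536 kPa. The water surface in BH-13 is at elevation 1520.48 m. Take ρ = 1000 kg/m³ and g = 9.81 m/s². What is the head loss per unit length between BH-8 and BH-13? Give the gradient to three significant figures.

i ≈ 0.00277 m/m

Pressure head at BH-8: ψ = P/(ρg) = 536×1000 / (1000 × 9.81) = 54.64 m.
Total head at BH-8: h = z + ψ = 1472.02 + 54.64 = 1526.66 m.
Total head at BH-13: h = 1520.48 m (water level in the piezometer is the total head).
Head difference: h(BH-8) − h(BH-13) = 1526.66 − 1520.48 = 6.18 m.
Hydraulic gradient: i = |Δh| / L = 6.18 / 2228 = 0.00277.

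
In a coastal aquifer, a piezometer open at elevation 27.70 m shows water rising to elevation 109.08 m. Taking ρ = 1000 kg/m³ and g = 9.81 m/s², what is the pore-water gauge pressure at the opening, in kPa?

Pressure head ψ = h − z = 109.08 − 27.70 = 81.38 m.
P = ρgψ = 1000 × 9.81 × 81.38 = 798338 Pa ≈ 798 kPa.

P ≈ 798 kPa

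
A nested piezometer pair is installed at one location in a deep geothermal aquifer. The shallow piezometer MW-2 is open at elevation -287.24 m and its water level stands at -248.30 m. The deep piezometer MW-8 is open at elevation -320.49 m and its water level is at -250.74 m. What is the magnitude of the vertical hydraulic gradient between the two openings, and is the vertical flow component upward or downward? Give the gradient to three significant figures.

Total head at MW-2: h = -248.30 m (water level in the standpipe).
Total head at MW-8: h = -250.74 m.
Δh = h(MW-2) − h(MW-8) = -248.30 − (-250.74) = 2.44 m.
Vertical separation Δz = -287.24 − (-320.49) = 33.25 m.
|i_v| = |Δh| / Δz = 2.44 / 33.25 = 0.0734.
Head is higher in the shallow piezometer, so vertical flow is downward (recharge condition).

|i_v| ≈ 0.0734; vertical flow is downward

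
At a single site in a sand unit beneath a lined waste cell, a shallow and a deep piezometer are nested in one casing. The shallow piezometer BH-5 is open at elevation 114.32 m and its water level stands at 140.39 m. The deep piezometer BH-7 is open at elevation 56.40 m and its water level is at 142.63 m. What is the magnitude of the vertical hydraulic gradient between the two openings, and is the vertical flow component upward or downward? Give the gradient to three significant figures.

Total head at BH-5: h = 140.39 m (water level in the standpipe).
Total head at BH-7: h = 142.63 m.
Δh = h(BH-5) − h(BH-7) = 140.39 − 142.63 = -2.24 m.
Vertical separation Δz = 114.32 − 56.40 = 57.92 m.
|i_v| = |Δh| / Δz = 2.24 / 57.92 = 0.0387.
Head is higher in the deep piezometer, so vertical flow is upward (discharge condition).

|i_v| ≈ 0.0387; vertical flow is upward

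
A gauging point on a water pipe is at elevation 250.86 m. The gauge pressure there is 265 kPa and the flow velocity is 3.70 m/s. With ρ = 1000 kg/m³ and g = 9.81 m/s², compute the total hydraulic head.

Pressure head ψ = P/(ρg) = 265×1000 / (1000 × 9.81) = 27.01 m.
Velocity head = v²/(2g) = 3.70² / (2 × 9.81) = 0.698 m.
h = z + ψ + v²/(2g) = 250.86 + 27.01 + 0.698 = 278.57 m.

h ≈ 278.57 m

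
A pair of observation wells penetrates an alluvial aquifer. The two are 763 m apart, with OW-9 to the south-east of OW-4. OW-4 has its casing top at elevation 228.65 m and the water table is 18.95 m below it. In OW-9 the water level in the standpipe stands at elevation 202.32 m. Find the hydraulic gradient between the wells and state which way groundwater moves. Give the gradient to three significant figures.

Total head at OW-4: h = 228.65 − 18.95 = 209.70 m.
Total head at OW-9: h = 202.32 m (water level in the piezometer is the total head).
Head difference: h(OW-4) − h(OW-9) = 209.70 − 202.32 = 7.38 m.
Hydraulic gradient: i = |Δh| / L = 7.38 / 763 = 0.00967.
Flow is from higher to lower head: from OW-4 toward OW-9, i.e. toward the south-east.

i ≈ 0.00967; groundwater flows toward the south-east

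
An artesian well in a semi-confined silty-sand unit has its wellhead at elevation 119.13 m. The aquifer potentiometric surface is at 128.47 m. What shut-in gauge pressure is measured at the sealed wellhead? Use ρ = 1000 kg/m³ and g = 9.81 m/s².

Head above the cap: Δh = 128.47 − 119.13 = 9.34 m.
P = ρgΔh = 1000 × 9.81 × 9.34 = 91625 Pa ≈ 91.6 kPa.

P ≈ 91.6 kPa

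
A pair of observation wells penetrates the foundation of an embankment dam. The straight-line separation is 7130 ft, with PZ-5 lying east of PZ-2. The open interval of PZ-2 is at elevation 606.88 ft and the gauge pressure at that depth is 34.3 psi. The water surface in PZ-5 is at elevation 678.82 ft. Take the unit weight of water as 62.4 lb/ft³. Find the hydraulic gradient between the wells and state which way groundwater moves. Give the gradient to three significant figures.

Pressure head at PZ-2: ψ = 144·P/γ = 144 × 34.3 / 62.4 = 79.15 ft.
Total head at PZ-2: h = z + ψ = 606.88 + 79.15 = 686.03 ft.
Total head at PZ-5: h = 678.82 ft (water level in the piezometer is the total head).
Head difference: h(PZ-2) − h(PZ-5) = 686.03 − 678.82 = 7.21 ft.
Hydraulic gradient: i = |Δh| / L = 7.21 / 7130 = 0.00101.
Flow is from higher to lower head: from PZ-2 toward PZ-5, i.e. toward the east.

i ≈ 0.00101; groundwater flows toward the east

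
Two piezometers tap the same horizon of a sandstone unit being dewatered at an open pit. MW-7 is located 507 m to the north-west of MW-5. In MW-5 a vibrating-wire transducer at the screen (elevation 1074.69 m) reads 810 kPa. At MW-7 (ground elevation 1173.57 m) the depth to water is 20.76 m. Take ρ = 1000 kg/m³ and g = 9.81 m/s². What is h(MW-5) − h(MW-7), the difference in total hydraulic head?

Pressure head at MW-5: ψ = P/(ρg) = 810×1000 / (1000 × 9.81) = 82.57 m.
Total head at MW-5: h = z + ψ = 1074.69 + 82.57 = 1157.26 m.
Total head at MW-7: h = 1173.57 − 20.76 = 1152.81 m.
Head difference: h(MW-5) − h(MW-7) = 1157.26 − 1152.81 = 4.45 m.

Δh ≈ 4.45 m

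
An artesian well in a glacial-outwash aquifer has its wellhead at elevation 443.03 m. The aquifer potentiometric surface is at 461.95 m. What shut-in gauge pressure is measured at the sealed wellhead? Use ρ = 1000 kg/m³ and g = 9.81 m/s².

P ≈ 186 kPa

Head above the cap: Δh = 461.95 − 443.03 = 18.92 m.
P = ρgΔh = 1000 × 9.81 × 18.92 = 185605 Pa ≈ 186 kPa.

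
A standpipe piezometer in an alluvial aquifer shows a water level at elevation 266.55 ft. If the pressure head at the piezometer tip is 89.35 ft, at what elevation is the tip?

z = h − ψ = 266.55 − 89.35 = 177.20 ft.

z ≈ 177.20 ft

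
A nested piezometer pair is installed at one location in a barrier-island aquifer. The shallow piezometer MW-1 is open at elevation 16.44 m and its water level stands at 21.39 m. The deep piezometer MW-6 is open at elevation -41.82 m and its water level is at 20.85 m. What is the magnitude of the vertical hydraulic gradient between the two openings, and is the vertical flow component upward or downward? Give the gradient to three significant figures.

|i_v| ≈ 0.00927; vertical flow is downward

Total head at MW-1: h = 21.39 m (water level in the standpipe).
Total head at MW-6: h = 20.85 m.
Δh = h(MW-1) − h(MW-6) = 21.39 − 20.85 = 0.54 m.
Vertical separation Δz = 16.44 − (-41.82) = 58.26 m.
|i_v| = |Δh| / Δz = 0.54 / 58.26 = 0.00927.
Head is higher in the shallow piezometer, so vertical flow is downward (recharge condition).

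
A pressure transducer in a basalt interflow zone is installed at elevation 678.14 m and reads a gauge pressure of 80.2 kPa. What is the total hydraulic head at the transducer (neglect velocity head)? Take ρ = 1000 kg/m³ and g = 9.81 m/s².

ψ = P/(ρg) = 80.2×1000 / (1000 × 9.81) = 8.18 m.
h = z + ψ = 678.14 + 8.18 = 686.32 m.

h ≈ 686.32 m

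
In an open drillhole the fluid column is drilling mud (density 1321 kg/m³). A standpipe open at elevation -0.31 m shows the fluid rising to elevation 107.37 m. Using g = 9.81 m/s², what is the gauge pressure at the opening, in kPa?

P ≈ 1400 kPa

Pressure head ψ = h − z = 107.37 − (-0.31) = 107.68 m.
P = ρgψ = 1321 × 9.81 × 107.68 = 1395426 Pa ≈ 1400 kPa.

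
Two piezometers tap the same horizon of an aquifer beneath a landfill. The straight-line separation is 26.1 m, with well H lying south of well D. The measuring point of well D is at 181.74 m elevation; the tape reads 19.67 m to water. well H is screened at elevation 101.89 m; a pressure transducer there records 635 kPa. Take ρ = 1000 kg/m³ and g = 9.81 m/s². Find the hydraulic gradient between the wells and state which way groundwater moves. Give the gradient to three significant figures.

Total head at well D: h = 181.74 − 19.67 = 162.07 m.
Pressure head at well H: ψ = P/(ρg) = 635×1000 / (1000 × 9.81) = 64.73 m.
Total head at well H: h = z + ψ = 101.89 + 64.73 = 166.62 m.
Head difference: h(well D) − h(well H) = 162.07 − 166.62 = -4.55 m.
Hydraulic gradient: i = |Δh| / L = 4.55 / 26.1 = 0.174.
Flow is from higher to lower head: from well H toward well D, i.e. toward the north.

i ≈ 0.174; groundwater flows toward the north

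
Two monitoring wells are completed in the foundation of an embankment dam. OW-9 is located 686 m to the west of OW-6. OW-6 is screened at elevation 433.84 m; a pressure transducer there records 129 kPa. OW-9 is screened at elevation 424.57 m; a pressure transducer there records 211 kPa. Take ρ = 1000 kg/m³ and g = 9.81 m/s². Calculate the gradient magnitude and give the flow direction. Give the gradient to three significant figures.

Pressure head at OW-6: ψ = P/(ρg) = 129×1000 / (1000 × 9.81) = 13.15 m.
Total head at OW-6: h = z + ψ = 433.84 + 13.15 = 446.99 m.
Pressure head at OW-9: ψ = P/(ρg) = 211×1000 / (1000 × 9.81) = 21.51 m.
Total head at OW-9: h = z + ψ = 424.57 + 21.51 = 446.08 m.
Head difference: h(OW-6) − h(OW-9) = 446.99 − 446.08 = 0.91 m.
Hydraulic gradient: i = |Δh| / L = 0.91 / 686 = 0.00133.
Flow is from higher to lower head: from OW-6 toward OW-9, i.e. toward the west.

i ≈ 0.00133; groundwater flows toward the west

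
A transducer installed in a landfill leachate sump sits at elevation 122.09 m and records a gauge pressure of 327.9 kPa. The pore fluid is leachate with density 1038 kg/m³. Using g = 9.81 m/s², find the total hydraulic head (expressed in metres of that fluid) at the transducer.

h ≈ 154.29 m

ψ = P/(ρg) = 327.9×1000 / (1038 × 9.81) = 32.20 m.
h = z + ψ = 122.09 + 32.20 = 154.29 m.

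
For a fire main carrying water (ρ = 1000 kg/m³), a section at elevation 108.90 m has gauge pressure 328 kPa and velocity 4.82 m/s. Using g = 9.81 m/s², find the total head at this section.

Pressure head ψ = P/(ρg) = 328×1000 / (1000 × 9.81) = 33.44 m.
Velocity head = v²/(2g) = 4.82² / (2 × 9.81) = 1.184 m.
h = z + ψ + v²/(2g) = 108.90 + 33.44 + 1.184 = 143.52 m.

h ≈ 143.52 m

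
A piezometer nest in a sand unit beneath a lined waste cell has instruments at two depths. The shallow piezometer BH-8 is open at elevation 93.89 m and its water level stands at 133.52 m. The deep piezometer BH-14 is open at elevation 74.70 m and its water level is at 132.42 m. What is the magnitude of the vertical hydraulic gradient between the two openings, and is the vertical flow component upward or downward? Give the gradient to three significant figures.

Total head at BH-8: h = 133.52 m (water level in the standpipe).
Total head at BH-14: h = 132.42 m.
Δh = h(BH-8) − h(BH-14) = 133.52 − 132.42 = 1.10 m.
Vertical separation Δz = 93.89 − 74.70 = 19.19 m.
|i_v| = |Δh| / Δz = 1.10 / 19.19 = 0.0573.
Head is higher in the shallow piezometer, so vertical flow is downward (recharge condition).

|i_v| ≈ 0.0573; vertical flow is downward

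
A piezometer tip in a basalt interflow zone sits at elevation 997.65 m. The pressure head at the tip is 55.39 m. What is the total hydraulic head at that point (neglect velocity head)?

h ≈ 1053.04 m

h = z + ψ = 997.65 + 55.39 = 1053.04 m.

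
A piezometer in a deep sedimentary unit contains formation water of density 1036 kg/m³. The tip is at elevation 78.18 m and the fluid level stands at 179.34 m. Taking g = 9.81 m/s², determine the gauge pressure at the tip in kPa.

P ≈ 1030 kPa

Pressure head ψ = h − z = 179.34 − 78.18 = 101.16 m.
P = ρgψ = 1036 × 9.81 × 101.16 = 1028105 Pa ≈ 1030 kPa.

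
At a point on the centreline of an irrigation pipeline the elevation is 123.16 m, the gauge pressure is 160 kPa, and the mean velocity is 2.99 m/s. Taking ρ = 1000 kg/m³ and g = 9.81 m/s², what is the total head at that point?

h ≈ 139.93 m

Pressure head ψ = P/(ρg) = 160×1000 / (1000 × 9.81) = 16.31 m.
Velocity head = v²/(2g) = 2.99² / (2 × 9.81) = 0.456 m.
h = z + ψ + v²/(2g) = 123.16 + 16.31 + 0.456 = 139.93 m.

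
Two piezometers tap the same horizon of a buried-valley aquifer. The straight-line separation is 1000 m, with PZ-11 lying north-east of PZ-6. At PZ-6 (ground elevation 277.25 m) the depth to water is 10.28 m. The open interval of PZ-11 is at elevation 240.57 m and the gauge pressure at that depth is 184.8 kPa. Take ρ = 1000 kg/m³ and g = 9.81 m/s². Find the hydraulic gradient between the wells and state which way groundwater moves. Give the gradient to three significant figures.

i ≈ 0.00756; groundwater flows toward the north-east

Total head at PZ-6: h = 277.25 − 10.28 = 266.97 m.
Pressure head at PZ-11: ψ = P/(ρg) = 184.8×1000 / (1000 × 9.81) = 18.84 m.
Total head at PZ-11: h = z + ψ = 240.57 + 18.84 = 259.41 m.
Head difference: h(PZ-6) − h(PZ-11) = 266.97 − 259.41 = 7.56 m.
Hydraulic gradient: i = |Δh| / L = 7.56 / 1000 = 0.00756.
Flow is from higher to lower head: from PZ-6 toward PZ-11, i.e. toward the north-east.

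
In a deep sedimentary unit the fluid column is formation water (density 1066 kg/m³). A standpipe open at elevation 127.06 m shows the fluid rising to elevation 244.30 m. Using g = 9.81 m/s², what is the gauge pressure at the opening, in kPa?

P ≈ 1230 kPa

Pressure head ψ = h − z = 244.30 − 127.06 = 117.24 m.
P = ρgψ = 1066 × 9.81 × 117.24 = 1226033 Pa ≈ 1230 kPa.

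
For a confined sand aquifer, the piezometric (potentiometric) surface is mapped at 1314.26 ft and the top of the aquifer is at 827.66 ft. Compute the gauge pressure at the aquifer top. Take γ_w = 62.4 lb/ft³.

Pressure head at the aquifer top: ψ = h − z = 1314.26 − 827.66 = 486.60 ft.
P = γψ/144 = 62.4 × 486.60 / 144 = 211 psi.

P ≈ 211 psi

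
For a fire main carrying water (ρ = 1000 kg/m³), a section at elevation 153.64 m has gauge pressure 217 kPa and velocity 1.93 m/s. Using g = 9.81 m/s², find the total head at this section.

Pressure head ψ = P/(ρg) = 217×1000 / (1000 × 9.81) = 22.12 m.
Velocity head = v²/(2g) = 1.93² / (2 × 9.81) = 0.190 m.
h = z + ψ + v²/(2g) = 153.64 + 22.12 + 0.190 = 175.95 m.

h ≈ 175.95 m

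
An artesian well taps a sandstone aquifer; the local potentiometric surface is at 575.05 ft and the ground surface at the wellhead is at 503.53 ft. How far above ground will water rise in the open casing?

Water rises to the potentiometric surface, so the rise above ground = 575.05 − 503.53 = 71.52 ft.

≈ 71.52 ft above ground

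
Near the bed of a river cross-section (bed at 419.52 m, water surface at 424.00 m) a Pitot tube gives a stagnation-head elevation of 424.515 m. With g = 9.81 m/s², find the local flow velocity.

v ≈ 3.18 m/s

Near the bed, under hydrostatic conditions, the piezometric head (z + ψ) equals the free-surface elevation, 424.00 m.
Velocity head = total − piezometric = 424.515 − 424.00 = 0.515 m.
v = √(2g·h_v) = √(2 × 9.81 × 0.515) = 3.18 m/s.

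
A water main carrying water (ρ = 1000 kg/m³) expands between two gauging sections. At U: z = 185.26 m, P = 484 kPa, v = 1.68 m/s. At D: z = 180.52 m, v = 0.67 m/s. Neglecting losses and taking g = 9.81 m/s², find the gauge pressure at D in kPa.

Pressure head at U: ψ₁ = P₁/(ρg) = 484×1000 / (1000 × 9.81) = 49.34 m.
Velocity heads: v₁²/2g = 1.68²/19.62 = 0.144 m; v₂²/2g = 0.67²/19.62 = 0.023 m.
Total head H = z₁ + ψ₁ + v₁²/2g = 185.26 + 49.34 + 0.144 = 234.74 m.
ψ₂ = H − z₂ − v₂²/2g = 234.74 − 180.52 − 0.023 = 54.20 m.
P₂ = ρgψ₂ = 1000 × 9.81 × 54.20 ≈ 532 kPa.

P₂ ≈ 532 kPa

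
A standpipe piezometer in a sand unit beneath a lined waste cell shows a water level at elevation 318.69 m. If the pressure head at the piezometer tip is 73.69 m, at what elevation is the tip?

z = h − ψ = 318.69 − 73.69 = 245.00 m.

z ≈ 245.00 m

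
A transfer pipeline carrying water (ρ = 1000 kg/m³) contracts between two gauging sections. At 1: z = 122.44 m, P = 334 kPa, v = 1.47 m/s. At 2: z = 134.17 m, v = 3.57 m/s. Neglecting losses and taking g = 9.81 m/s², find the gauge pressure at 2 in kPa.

P₂ ≈ 214 kPa

Pressure head at 1: ψ₁ = P₁/(ρg) = 334×1000 / (1000 × 9.81) = 34.05 m.
Velocity heads: v₁²/2g = 1.47²/19.62 = 0.110 m; v₂²/2g = 3.57²/19.62 = 0.650 m.
Total head H = z₁ + ψ₁ + v₁²/2g = 122.44 + 34.05 + 0.110 = 156.60 m.
ψ₂ = H − z₂ − v₂²/2g = 156.60 − 134.17 − 0.650 = 21.78 m.
P₂ = ρgψ₂ = 1000 × 9.81 × 21.78 ≈ 214 kPa.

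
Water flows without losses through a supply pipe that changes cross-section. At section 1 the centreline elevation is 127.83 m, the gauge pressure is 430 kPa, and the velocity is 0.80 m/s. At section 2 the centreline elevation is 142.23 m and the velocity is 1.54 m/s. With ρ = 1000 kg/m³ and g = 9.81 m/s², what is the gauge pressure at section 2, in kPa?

P₂ ≈ 288 kPa

Pressure head at 1: ψ₁ = P₁/(ρg) = 430×1000 / (1000 × 9.81) = 43.83 m.
Velocity heads: v₁²/2g = 0.80²/19.62 = 0.033 m; v₂²/2g = 1.54²/19.62 = 0.121 m.
Total head H = z₁ + ψ₁ + v₁²/2g = 127.83 + 43.83 + 0.033 = 171.69 m.
ψ₂ = H − z₂ − v₂²/2g = 171.69 − 142.23 − 0.121 = 29.34 m.
P₂ = ρgψ₂ = 1000 × 9.81 × 29.34 ≈ 288 kPa.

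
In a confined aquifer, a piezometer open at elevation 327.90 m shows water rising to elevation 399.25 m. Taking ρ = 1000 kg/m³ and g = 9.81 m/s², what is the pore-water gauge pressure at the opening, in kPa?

Pressure head ψ = h − z = 399.25 − 327.90 = 71.35 m.
P = ρgψ = 1000 × 9.81 × 71.35 = 699944 Pa ≈ 700 kPa.

P ≈ 700 kPa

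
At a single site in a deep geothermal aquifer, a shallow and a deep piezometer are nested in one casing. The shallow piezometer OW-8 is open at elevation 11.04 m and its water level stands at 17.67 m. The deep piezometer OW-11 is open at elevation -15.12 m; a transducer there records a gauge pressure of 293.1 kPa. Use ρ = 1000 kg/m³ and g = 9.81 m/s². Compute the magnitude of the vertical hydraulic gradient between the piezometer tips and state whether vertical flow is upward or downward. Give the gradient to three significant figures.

|i_v| ≈ 0.111; vertical flow is downward

Total head at OW-8: h = 17.67 m (water level in the standpipe).
Pressure head at OW-11: ψ = P/(ρg) = 293.1×1000 / (1000 × 9.81) = 29.88 m.
Total head at OW-11: h = z + ψ = -15.12 + 29.88 = 14.76 m.
Δh = h(OW-8) − h(OW-11) = 17.67 − 14.76 = 2.91 m.
Vertical separation Δz = 11.04 − (-15.12) = 26.16 m.
|i_v| = |Δh| / Δz = 2.91 / 26.16 = 0.111.
Head is higher in the shallow piezometer, so vertical flow is downward (recharge condition).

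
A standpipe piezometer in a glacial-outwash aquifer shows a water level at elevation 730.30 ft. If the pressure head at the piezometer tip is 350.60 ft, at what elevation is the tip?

z ≈ 379.70 ft

z = h − ψ = 730.30 − 350.60 = 379.70 ft.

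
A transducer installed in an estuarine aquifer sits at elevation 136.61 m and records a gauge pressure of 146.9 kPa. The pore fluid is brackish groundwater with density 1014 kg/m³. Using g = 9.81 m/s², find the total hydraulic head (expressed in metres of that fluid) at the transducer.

ψ = P/(ρg) = 146.9×1000 / (1014 × 9.81) = 14.77 m.
h = z + ψ = 136.61 + 14.77 = 151.38 m.

h ≈ 151.38 m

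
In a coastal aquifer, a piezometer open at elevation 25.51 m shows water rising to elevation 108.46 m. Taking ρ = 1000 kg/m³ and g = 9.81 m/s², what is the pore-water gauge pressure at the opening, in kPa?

Pressure head ψ = h − z = 108.46 − 25.51 = 82.95 m.
P = ρgψ = 1000 × 9.81 × 82.95 = 813740 Pa ≈ 814 kPa.

P ≈ 814 kPa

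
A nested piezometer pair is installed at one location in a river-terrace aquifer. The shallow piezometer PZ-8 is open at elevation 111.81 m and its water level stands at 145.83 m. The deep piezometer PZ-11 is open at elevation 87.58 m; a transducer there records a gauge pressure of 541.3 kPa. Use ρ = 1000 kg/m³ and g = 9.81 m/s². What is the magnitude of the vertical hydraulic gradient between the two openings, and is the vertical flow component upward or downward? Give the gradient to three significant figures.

|i_v| ≈ 0.127; vertical flow is downward

Total head at PZ-8: h = 145.83 m (water level in the standpipe).
Pressure head at PZ-11: ψ = P/(ρg) = 541.3×1000 / (1000 × 9.81) = 55.18 m.
Total head at PZ-11: h = z + ψ = 87.58 + 55.18 = 142.76 m.
Δh = h(PZ-8) − h(PZ-11) = 145.83 − 142.76 = 3.07 m.
Vertical separation Δz = 111.81 − 87.58 = 24.23 m.
|i_v| = |Δh| / Δz = 3.07 / 24.23 = 0.127.
Head is higher in the shallow piezometer, so vertical flow is downward (recharge condition).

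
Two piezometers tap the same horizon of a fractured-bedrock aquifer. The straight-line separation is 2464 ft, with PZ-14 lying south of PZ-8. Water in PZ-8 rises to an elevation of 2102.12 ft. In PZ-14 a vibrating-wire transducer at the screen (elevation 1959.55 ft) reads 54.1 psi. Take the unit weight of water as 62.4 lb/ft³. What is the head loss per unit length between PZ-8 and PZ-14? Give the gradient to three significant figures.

Total head at PZ-8: h = 2102.12 ft (water level in the piezometer is the total head).
Pressure head at PZ-14: ψ = 144·P/γ = 144 × 54.1 / 62.4 = 124.85 ft.
Total head at PZ-14: h = z + ψ = 1959.55 + 124.85 = 2084.40 ft.
Head difference: h(PZ-8) − h(PZ-14) = 2102.12 − 2084.40 = 17.72 ft.
Hydraulic gradient: i = |Δh| / L = 17.72 / 2464 = 0.00719.

i ≈ 0.00719 ft/ft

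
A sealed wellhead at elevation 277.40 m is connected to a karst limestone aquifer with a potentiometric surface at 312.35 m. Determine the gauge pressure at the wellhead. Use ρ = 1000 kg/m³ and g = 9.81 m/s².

P ≈ 343 kPa

Head above the cap: Δh = 312.35 − 277.40 = 34.95 m.
P = ρgΔh = 1000 × 9.81 × 34.95 = 342860 Pa ≈ 343 kPa.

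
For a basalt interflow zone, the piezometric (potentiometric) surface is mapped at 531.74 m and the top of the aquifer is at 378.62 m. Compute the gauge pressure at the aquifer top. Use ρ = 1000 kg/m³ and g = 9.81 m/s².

Pressure head at the aquifer top: ψ = h − z = 531.74 − 378.62 = 153.12 m.
P = ρgψ = 1000 × 9.81 × 153.12 = 1502107 Pa ≈ 1500 kPa.

P ≈ 1500 kPa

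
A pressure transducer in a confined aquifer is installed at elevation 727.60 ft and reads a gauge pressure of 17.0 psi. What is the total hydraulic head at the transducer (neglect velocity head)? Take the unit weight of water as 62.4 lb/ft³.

ψ = 144·P/γ = 144 × 17.0 / 62.4 = 39.23 ft.
h = z + ψ = 727.60 + 39.23 = 766.83 ft.

h ≈ 766.83 ft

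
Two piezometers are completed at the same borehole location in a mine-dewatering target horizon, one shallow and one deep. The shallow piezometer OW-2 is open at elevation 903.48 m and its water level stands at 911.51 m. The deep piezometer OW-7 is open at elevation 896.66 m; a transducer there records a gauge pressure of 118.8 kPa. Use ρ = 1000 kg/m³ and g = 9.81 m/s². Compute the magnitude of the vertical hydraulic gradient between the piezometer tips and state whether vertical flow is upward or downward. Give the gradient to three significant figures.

Total head at OW-2: h = 911.51 m (water level in the standpipe).
Pressure head at OW-7: ψ = P/(ρg) = 118.8×1000 / (1000 × 9.81) = 12.11 m.
Total head at OW-7: h = z + ψ = 896.66 + 12.11 = 908.77 m.
Δh = h(OW-2) − h(OW-7) = 911.51 − 908.77 = 2.74 m.
Vertical separation Δz = 903.48 − 896.66 = 6.82 m.
|i_v| = |Δh| / Δz = 2.74 / 6.82 = 0.402.
Head is higher in the shallow piezometer, so vertical flow is downward (recharge condition).

|i_v| ≈ 0.402; vertical flow is downward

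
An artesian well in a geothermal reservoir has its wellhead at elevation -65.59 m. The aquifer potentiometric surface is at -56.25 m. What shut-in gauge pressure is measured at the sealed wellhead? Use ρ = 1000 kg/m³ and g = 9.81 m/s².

P ≈ 91.6 kPa

Head above the cap: Δh = -56.25 − (-65.59) = 9.34 m.
P = ρgΔh = 1000 × 9.81 × 9.34 = 91625 Pa ≈ 91.6 kPa.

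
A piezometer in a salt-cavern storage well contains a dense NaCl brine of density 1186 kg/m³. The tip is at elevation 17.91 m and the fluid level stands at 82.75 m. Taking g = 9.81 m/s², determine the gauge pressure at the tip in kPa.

P ≈ 754 kPa

Pressure head ψ = h − z = 82.75 − 17.91 = 64.84 m.
P = ρgψ = 1186 × 9.81 × 64.84 = 754391 Pa ≈ 754 kPa.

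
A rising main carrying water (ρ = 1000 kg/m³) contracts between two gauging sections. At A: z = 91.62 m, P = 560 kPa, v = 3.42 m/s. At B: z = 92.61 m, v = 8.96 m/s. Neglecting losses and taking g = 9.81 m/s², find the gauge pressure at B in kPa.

Pressure head at A: ψ₁ = P₁/(ρg) = 560×1000 / (1000 × 9.81) = 57.08 m.
Velocity heads: v₁²/2g = 3.42²/19.62 = 0.596 m; v₂²/2g = 8.96²/19.62 = 4.092 m.
Total head H = z₁ + ψ₁ + v₁²/2g = 91.62 + 57.08 + 0.596 = 149.30 m.
ψ₂ = H − z₂ − v₂²/2g = 149.30 − 92.61 − 4.092 = 52.60 m.
P₂ = ρgψ₂ = 1000 × 9.81 × 52.60 ≈ 516 kPa.

P₂ ≈ 516 kPa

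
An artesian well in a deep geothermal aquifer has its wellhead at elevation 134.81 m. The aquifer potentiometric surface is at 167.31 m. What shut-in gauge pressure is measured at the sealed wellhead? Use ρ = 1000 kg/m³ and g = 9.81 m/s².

P ≈ 319 kPa

Head above the cap: Δh = 167.31 − 134.81 = 32.50 m.
P = ρgΔh = 1000 × 9.81 × 32.50 = 318825 Pa ≈ 319 kPa.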